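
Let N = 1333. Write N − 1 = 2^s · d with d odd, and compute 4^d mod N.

901

1333 − 1 = 1332 = 2^2 · 333, so d = 333.
4^1 ≡ 4 (mod 1333)
4^2 ≡ 4^2 = 16 ≡ 16 (mod 1333)
4^4 ≡ 16^2 = 256 ≡ 256 (mod 1333)
4^8 ≡ 256^2 = 65536 ≡ 219 (mod 1333)
4^16 ≡ 219^2 = 47961 ≡ 1306 (mod 1333)
4^32 ≡ 1306^2 = 1705636 ≡ 729 (mod 1333)
4^64 ≡ 729^2 = 531441 ≡ 907 (mod 1333)
4^128 ≡ 907^2 = 822649 ≡ 188 (mod 1333)
4^256 ≡ 188^2 = 35344 ≡ 686 (mod 1333)
333 = 256 + 64 + 8 + 4 + 1 in binary powers of 2.
So 4^333 ≡ 686 · 907 · 219 · 256 · 4 ≡ 901 (mod 1333).
Squaring chain: 901 → 4; never reaches −1, so base 4 is a Miller–Rabin witness that 1333 is composite.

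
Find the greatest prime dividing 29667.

31

29667 = 3 · 9889
9889 = 11 · 899
899 = 29 · 31
31 is prime.
So 29667 = 3 · 11 · 29 · 31; the largest prime factor is 31.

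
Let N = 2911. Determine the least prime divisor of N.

2911 is odd.
Digit sum 13, not divisible by 3.
Ends in 1: not divisible by 5.
7: 2911 = 7·415 + 6
11: 2911 = 11·264 + 7
13: 2911 = 13·223 + 12
17: 2911 = 17·171 + 4
19: 2911 = 19·153 + 4
23: 2911 = 23·126 + 13
29: 2911 = 29·100 + 11
31: 2911 = 31·93 + 28
37: 2911 = 37·78 + 25
41: 2911 = 41·71

41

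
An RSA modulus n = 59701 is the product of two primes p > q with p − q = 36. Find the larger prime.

Since p = q + 36, we have 59701 = q(q + 36), so q² + 36q − 59701 = 0.
Discriminant: 36² + 4·59701 = 1296 + 238804 = 240100; √240100 = 490.
q = (−36 + 490)/2 = 227, and p = q + 36 = 263.
Check: 227 · 263 = 59701.

263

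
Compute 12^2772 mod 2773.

1575

12^1 ≡ 12 (mod 2773)
12^2 ≡ 12^2 = 144 ≡ 144 (mod 2773)
12^4 ≡ 144^2 = 20736 ≡ 1325 (mod 2773)
12^8 ≡ 1325^2 = 1755625 ≡ 316 (mod 2773)
12^16 ≡ 316^2 = 99856 ≡ 28 (mod 2773)
12^32 ≡ 28^2 = 784 ≡ 784 (mod 2773)
12^64 ≡ 784^2 = 614656 ≡ 1823 (mod 2773)
12^128 ≡ 1823^2 = 3323329 ≡ 1275 (mod 2773)
12^256 ≡ 1275^2 = 1625625 ≡ 647 (mod 2773)
12^512 ≡ 647^2 = 418609 ≡ 2659 (mod 2773)
12^1024 ≡ 2659^2 = 7070281 ≡ 1904 (mod 2773)
12^2048 ≡ 1904^2 = 3625216 ≡ 905 (mod 2773)
2772 = 2048 + 512 + 128 + 64 + 16 + 4 in binary powers of 2.
So 12^2772 ≡ 905 · 2659 · 1275 · 1823 · 28 · 1325 ≡ 1575 (mod 2773).
Since 1575 ≠ 1, base 12 is a Fermat witness: 2773 is composite.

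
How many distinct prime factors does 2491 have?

2

2491 = 47 · 53
2491 = 47 · 53, which has 2 distinct prime factors.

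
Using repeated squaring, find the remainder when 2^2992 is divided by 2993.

1841

2^1 ≡ 2 (mod 2993)
2^2 ≡ 2^2 = 4 ≡ 4 (mod 2993)
2^4 ≡ 4^2 = 16 ≡ 16 (mod 2993)
2^8 ≡ 16^2 = 256 ≡ 256 (mod 2993)
2^16 ≡ 256^2 = 65536 ≡ 2683 (mod 2993)
2^32 ≡ 2683^2 = 7198489 ≡ 324 (mod 2993)
2^64 ≡ 324^2 = 104976 ≡ 221 (mod 2993)
2^128 ≡ 221^2 = 48841 ≡ 953 (mod 2993)
2^256 ≡ 953^2 = 908209 ≡ 1330 (mod 2993)
2^512 ≡ 1330^2 = 1768900 ≡ 37 (mod 2993)
2^1024 ≡ 37^2 = 1369 ≡ 1369 (mod 2993)
2^2048 ≡ 1369^2 = 1874161 ≡ 543 (mod 2993)
2992 = 2048 + 512 + 256 + 128 + 32 + 16 in binary powers of 2.
So 2^2992 ≡ 543 · 37 · 1330 · 953 · 324 · 2683 ≡ 1841 (mod 2993).
Since 1841 ≠ 1, base 2 is a Fermat witness: 2993 is composite.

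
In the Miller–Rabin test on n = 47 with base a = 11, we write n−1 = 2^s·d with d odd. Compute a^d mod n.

46

47 − 1 = 46 = 2^1 · 23, so d = 23.
11^1 ≡ 11 (mod 47)
11^2 ≡ 11^2 = 121 ≡ 27 (mod 47)
11^4 ≡ 27^2 = 729 ≡ 24 (mod 47)
11^8 ≡ 24^2 = 576 ≡ 12 (mod 47)
11^16 ≡ 12^2 = 144 ≡ 3 (mod 47)
23 = 16 + 4 + 2 + 1 in binary powers of 2.
So 11^23 ≡ 3 · 24 · 27 · 11 ≡ 46 (mod 47).
Since 11^d ≡ 46 (mod 47), base 11 does not prove 47 composite.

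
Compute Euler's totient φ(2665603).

Factor: 2665603 = 127 · 139 · 151.
φ(2665603) = (127−1) · (139−1) · (151−1) = 126 · 138 · 150 = 2608200.

2608200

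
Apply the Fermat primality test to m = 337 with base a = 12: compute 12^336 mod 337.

1

12^1 ≡ 12 (mod 337)
12^2 ≡ 12^2 = 144 ≡ 144 (mod 337)
12^4 ≡ 144^2 = 20736 ≡ 179 (mod 337)
12^8 ≡ 179^2 = 32041 ≡ 26 (mod 337)
12^16 ≡ 26^2 = 676 ≡ 2 (mod 337)
12^32 ≡ 2^2 = 4 ≡ 4 (mod 337)
12^64 ≡ 4^2 = 16 ≡ 16 (mod 337)
12^128 ≡ 16^2 = 256 ≡ 256 (mod 337)
12^256 ≡ 256^2 = 65536 ≡ 158 (mod 337)
336 = 256 + 64 + 16 in binary powers of 2.
So 12^336 ≡ 158 · 16 · 2 ≡ 1 (mod 337).
Since the result is 1, base 12 gives no evidence that 337 is composite.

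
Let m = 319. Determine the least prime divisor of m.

11

319 is odd.
Digit sum 13, not divisible by 3.
Ends in 9: not divisible by 5.
7: 319 = 7·45 + 4
11: 319 = 11·29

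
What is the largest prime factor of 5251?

5251 = 59 · 89
89 is prime.
So 5251 = 59 · 89; the largest prime factor is 89.

89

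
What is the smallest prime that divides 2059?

2059 is odd.
Digit sum 16, not divisible by 3.
Ends in 9: not divisible by 5.
7: 2059 = 7·294 + 1
11: 2059 = 11·187 + 2
13: 2059 = 13·158 + 5
17: 2059 = 17·121 + 2
19: 2059 = 19·108 + 7
23: 2059 = 23·89 + 12
29: 2059 = 29·71

29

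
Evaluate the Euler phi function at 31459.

31104

Factor: 31459 = 163 · 193.
φ(31459) = (163−1) · (193−1) = 162 · 192 = 31104.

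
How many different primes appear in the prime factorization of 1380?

1380 = 2^2 · 345
345 = 3 · 115
115 = 5 · 23
1380 = 2^2 · 3 · 5 · 23, which has 4 distinct prime factors.

4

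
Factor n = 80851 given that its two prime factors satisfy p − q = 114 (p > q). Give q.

233

Since p = q + 114, we have 80851 = q(q + 114), so q² + 114q − 80851 = 0.
Discriminant: 114² + 4·80851 = 12996 + 323404 = 336400; √336400 = 580.
q = (−114 + 580)/2 = 233, and p = q + 114 = 347.
Check: 233 · 347 = 80851.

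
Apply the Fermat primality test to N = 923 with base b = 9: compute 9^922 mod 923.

178

9^1 ≡ 9 (mod 923)
9^2 ≡ 9^2 = 81 ≡ 81 (mod 923)
9^4 ≡ 81^2 = 6561 ≡ 100 (mod 923)
9^8 ≡ 100^2 = 10000 ≡ 770 (mod 923)
9^16 ≡ 770^2 = 592900 ≡ 334 (mod 923)
9^32 ≡ 334^2 = 111556 ≡ 796 (mod 923)
9^64 ≡ 796^2 = 633616 ≡ 438 (mod 923)
9^128 ≡ 438^2 = 191844 ≡ 783 (mod 923)
9^256 ≡ 783^2 = 613089 ≡ 217 (mod 923)
9^512 ≡ 217^2 = 47089 ≡ 16 (mod 923)
922 = 512 + 256 + 128 + 16 + 8 + 2 in binary powers of 2.
So 9^922 ≡ 16 · 217 · 783 · 334 · 770 · 81 ≡ 178 (mod 923).
Since 178 ≠ 1, base 9 is a Fermat witness: 923 is composite.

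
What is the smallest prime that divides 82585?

5

82585 is odd.
Digit sum 28, not divisible by 3.
Ends in 5: divisible by 5.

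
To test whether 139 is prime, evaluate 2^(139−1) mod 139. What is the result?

2^1 ≡ 2 (mod 139)
2^2 ≡ 2^2 = 4 ≡ 4 (mod 139)
2^4 ≡ 4^2 = 16 ≡ 16 (mod 139)
2^8 ≡ 16^2 = 256 ≡ 117 (mod 139)
2^16 ≡ 117^2 = 13689 ≡ 67 (mod 139)
2^32 ≡ 67^2 = 4489 ≡ 41 (mod 139)
2^64 ≡ 41^2 = 1681 ≡ 13 (mod 139)
2^128 ≡ 13^2 = 169 ≡ 30 (mod 139)
138 = 128 + 8 + 2 in binary powers of 2.
So 2^138 ≡ 30 · 117 · 4 ≡ 1 (mod 139).
Since the result is 1, base 2 gives no evidence that 139 is composite.

1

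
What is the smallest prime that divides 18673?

71

18673 is odd.
Digit sum 25, not divisible by 3.
Ends in 3: not divisible by 5.
7: 18673 = 7·2667 + 4
11: 18673 = 11·1697 + 6
13: 18673 = 13·1436 + 5
17: 18673 = 17·1098 + 7
19: 18673 = 19·982 + 15
23: 18673 = 23·811 + 20
29: 18673 = 29·643 + 26
31: 18673 = 31·602 + 11
37: 18673 = 37·504 + 25
41: 18673 = 41·455 + 18
43: 18673 = 43·434 + 11
47: 18673 = 47·397 + 14
53: 18673 = 53·352 + 17
59: 18673 = 59·316 + 29
61: 18673 = 61·306 + 7
67: 18673 = 67·278 + 47
71: 18673 = 71·263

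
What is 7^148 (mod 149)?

7^1 ≡ 7 (mod 149)
7^2 ≡ 7^2 = 49 ≡ 49 (mod 149)
7^4 ≡ 49^2 = 2401 ≡ 17 (mod 149)
7^8 ≡ 17^2 = 289 ≡ 140 (mod 149)
7^16 ≡ 140^2 = 19600 ≡ 81 (mod 149)
7^32 ≡ 81^2 = 6561 ≡ 5 (mod 149)
7^64 ≡ 5^2 = 25 ≡ 25 (mod 149)
7^128 ≡ 25^2 = 625 ≡ 29 (mod 149)
148 = 128 + 16 + 4 in binary powers of 2.
So 7^148 ≡ 29 · 81 · 17 ≡ 1 (mod 149).
Since the result is 1, base 7 gives no evidence that 149 is composite.

1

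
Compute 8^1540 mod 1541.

1

8^1 ≡ 8 (mod 1541)
8^2 ≡ 8^2 = 64 ≡ 64 (mod 1541)
8^4 ≡ 64^2 = 4096 ≡ 1014 (mod 1541)
8^8 ≡ 1014^2 = 1028196 ≡ 349 (mod 1541)
8^16 ≡ 349^2 = 121801 ≡ 62 (mod 1541)
8^32 ≡ 62^2 = 3844 ≡ 762 (mod 1541)
8^64 ≡ 762^2 = 580644 ≡ 1228 (mod 1541)
8^128 ≡ 1228^2 = 1507984 ≡ 886 (mod 1541)
8^256 ≡ 886^2 = 784996 ≡ 627 (mod 1541)
8^512 ≡ 627^2 = 393129 ≡ 174 (mod 1541)
8^1024 ≡ 174^2 = 30276 ≡ 997 (mod 1541)
1540 = 1024 + 512 + 4 in binary powers of 2.
So 8^1540 ≡ 997 · 174 · 1014 ≡ 1 (mod 1541).
Since the result is 1, base 8 gives no evidence that 1541 is composite.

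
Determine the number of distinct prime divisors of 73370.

73370 = 2 · 36685
36685 = 5 · 7337
7337 = 11 · 667
667 = 23 · 29
73370 = 2 · 5 · 11 · 23 · 29, which has 5 distinct prime factors.

5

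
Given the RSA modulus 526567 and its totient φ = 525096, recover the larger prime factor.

859

φ(n) = (p−1)(q−1) = n − (p+q) + 1, so p + q = 526567 − 525096 + 1 = 1472.
p and q are the roots of t² − 1472t + 526567 = 0.
Discriminant: 1472² − 4·526567 = 2166784 − 2106268 = 60516; √60516 = 246.
q = (1472 − 246)/2 = 613, p = (1472 + 246)/2 = 859.
Check: 613 · 859 = 526567.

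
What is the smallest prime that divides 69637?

83

69637 is odd.
Digit sum 31, not divisible by 3.
Ends in 7: not divisible by 5.
7: 69637 = 7·9948 + 1
11: 69637 = 11·6330 + 7
13: 69637 = 13·5356 + 9
17: 69637 = 17·4096 + 5
19: 69637 = 19·3665 + 2
23: 69637 = 23·3027 + 16
29: 69637 = 29·2401 + 8
31: 69637 = 31·2246 + 11
37: 69637 = 37·1882 + 3
41: 69637 = 41·1698 + 19
43: 69637 = 43·1619 + 20
47: 69637 = 47·1481 + 30
53: 69637 = 53·1313 + 48
59: 69637 = 59·1180 + 17
61: 69637 = 61·1141 + 36
67: 69637 = 67·1039 + 24
71: 69637 = 71·980 + 57
73: 69637 = 73·953 + 68
79: 69637 = 79·881 + 38
83: 69637 = 83·839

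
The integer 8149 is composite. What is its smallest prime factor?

8149 is odd.
Digit sum 22, not divisible by 3.
Ends in 9: not divisible by 5.
7: 8149 = 7·1164 + 1
11: 8149 = 11·740 + 9
13: 8149 = 13·626 + 11
17: 8149 = 17·479 + 6
19: 8149 = 19·428 + 17
23: 8149 = 23·354 + 7
29: 8149 = 29·281

29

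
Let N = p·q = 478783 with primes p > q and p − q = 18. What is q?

683

Since p = q + 18, we have 478783 = q(q + 18), so q² + 18q − 478783 = 0.
Discriminant: 18² + 4·478783 = 324 + 1915132 = 1915456; √1915456 = 1384.
q = (−18 + 1384)/2 = 683, and p = q + 18 = 701.
Check: 683 · 701 = 478783.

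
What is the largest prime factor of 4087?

4087 = 61 · 67
67 is prime.
So 4087 = 61 · 67; the largest prime factor is 67.

67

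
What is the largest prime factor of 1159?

61

1159 = 19 · 61
61 is prime.
So 1159 = 19 · 61; the largest prime factor is 61.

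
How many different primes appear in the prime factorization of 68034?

5

68034 = 2 · 34017
34017 = 3 · 11339
11339 = 17 · 667
667 = 23 · 29
68034 = 2 · 3 · 17 · 23 · 29, which has 5 distinct prime factors.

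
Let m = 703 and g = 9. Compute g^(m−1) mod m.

9^1 ≡ 9 (mod 703)
9^2 ≡ 9^2 = 81 ≡ 81 (mod 703)
9^4 ≡ 81^2 = 6561 ≡ 234 (mod 703)
9^8 ≡ 234^2 = 54756 ≡ 625 (mod 703)
9^16 ≡ 625^2 = 390625 ≡ 460 (mod 703)
9^32 ≡ 460^2 = 211600 ≡ 700 (mod 703)
9^64 ≡ 700^2 = 490000 ≡ 9 (mod 703)
9^128 ≡ 9^2 = 81 ≡ 81 (mod 703)
9^256 ≡ 81^2 = 6561 ≡ 234 (mod 703)
9^512 ≡ 234^2 = 54756 ≡ 625 (mod 703)
702 = 512 + 128 + 32 + 16 + 8 + 4 + 2 in binary powers of 2.
So 9^702 ≡ 625 · 81 · 700 · 460 · 625 · 234 · 81 ≡ 1 (mod 703).
Since the result is 1, base 9 gives no evidence that 703 is composite.

1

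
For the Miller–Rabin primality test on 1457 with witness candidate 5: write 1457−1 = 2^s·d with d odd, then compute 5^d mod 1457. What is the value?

1457 − 1 = 1456 = 2^4 · 91, so d = 91.
5^1 ≡ 5 (mod 1457)
5^2 ≡ 5^2 = 25 ≡ 25 (mod 1457)
5^4 ≡ 25^2 = 625 ≡ 625 (mod 1457)
5^8 ≡ 625^2 = 390625 ≡ 149 (mod 1457)
5^16 ≡ 149^2 = 22201 ≡ 346 (mod 1457)
5^32 ≡ 346^2 = 119716 ≡ 242 (mod 1457)
5^64 ≡ 242^2 = 58564 ≡ 284 (mod 1457)
91 = 64 + 16 + 8 + 2 + 1 in binary powers of 2.
So 5^91 ≡ 284 · 346 · 149 · 25 · 5 ≡ 160 (mod 1457).
Squaring chain: 160 → 831 → 1400 → 335; never reaches −1, so base 5 is a Miller–Rabin witness that 1457 is composite.

160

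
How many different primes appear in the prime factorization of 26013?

4

26013 = 3 · 8671
8671 = 13 · 667
667 = 23 · 29
26013 = 3 · 13 · 23 · 29, which has 4 distinct prime factors.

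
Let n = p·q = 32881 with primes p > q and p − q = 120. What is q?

131

Since p = q + 120, we have 32881 = q(q + 120), so q² + 120q − 32881 = 0.
Discriminant: 120² + 4·32881 = 14400 + 131524 = 145924; √145924 = 382.
q = (−120 + 382)/2 = 131, and p = q + 120 = 251.
Check: 131 · 251 = 32881.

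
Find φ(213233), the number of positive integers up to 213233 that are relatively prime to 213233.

Factor: 213233 = 23 · 73 · 127.
φ(213233) = (23−1) · (73−1) · (127−1) = 22 · 72 · 126 = 199584.

199584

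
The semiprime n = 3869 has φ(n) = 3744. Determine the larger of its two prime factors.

φ(n) = (p−1)(q−1) = n − (p+q) + 1, so p + q = 3869 − 3744 + 1 = 126.
p and q are the roots of t² − 126t + 3869 = 0.
Discriminant: 126² − 4·3869 = 15876 − 15476 = 400; √400 = 20.
q = (126 − 20)/2 = 53, p = (126 + 20)/2 = 73.
Check: 53 · 73 = 3869.

73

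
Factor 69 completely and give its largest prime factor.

23

69 = 3 · 23
23 is prime.
So 69 = 3 · 23; the largest prime factor is 23.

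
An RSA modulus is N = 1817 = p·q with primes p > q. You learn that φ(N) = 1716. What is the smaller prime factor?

23

φ(n) = (p−1)(q−1) = n − (p+q) + 1, so p + q = 1817 − 1716 + 1 = 102.
p and q are the roots of t² − 102t + 1817 = 0.
Discriminant: 102² − 4·1817 = 10404 − 7268 = 3136; √3136 = 56.
q = (102 − 56)/2 = 23, p = (102 + 56)/2 = 79.
Check: 23 · 79 = 1817.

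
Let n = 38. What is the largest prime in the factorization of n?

19

38 = 2 · 19
19 is prime.
So 38 = 2 · 19; the largest prime factor is 19.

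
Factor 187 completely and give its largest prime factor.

187 = 11 · 17
17 is prime.
So 187 = 11 · 17; the largest prime factor is 17.

17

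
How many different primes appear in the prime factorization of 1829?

2

1829 = 31 · 59
1829 = 31 · 59, which has 2 distinct prime factors.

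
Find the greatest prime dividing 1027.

1027 = 13 · 79
79 is prime.
So 1027 = 13 · 79; the largest prime factor is 79.

79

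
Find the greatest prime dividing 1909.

1909 = 23 · 83
83 is prime.
So 1909 = 23 · 83; the largest prime factor is 83.

83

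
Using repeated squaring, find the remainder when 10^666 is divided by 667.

10^1 ≡ 10 (mod 667)
10^2 ≡ 10^2 = 100 ≡ 100 (mod 667)
10^4 ≡ 100^2 = 10000 ≡ 662 (mod 667)
10^8 ≡ 662^2 = 438244 ≡ 25 (mod 667)
10^16 ≡ 25^2 = 625 ≡ 625 (mod 667)
10^32 ≡ 625^2 = 390625 ≡ 430 (mod 667)
10^64 ≡ 430^2 = 184900 ≡ 141 (mod 667)
10^128 ≡ 141^2 = 19881 ≡ 538 (mod 667)
10^256 ≡ 538^2 = 289444 ≡ 633 (mod 667)
10^512 ≡ 633^2 = 400689 ≡ 489 (mod 667)
666 = 512 + 128 + 16 + 8 + 2 in binary powers of 2.
So 10^666 ≡ 489 · 538 · 625 · 25 · 100 ≡ 236 (mod 667).
Since 236 ≠ 1, base 10 is a Fermat witness: 667 is composite.

236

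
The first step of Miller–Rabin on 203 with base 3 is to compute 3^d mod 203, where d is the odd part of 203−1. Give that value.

89

203 − 1 = 202 = 2^1 · 101, so d = 101.
3^1 ≡ 3 (mod 203)
3^2 ≡ 3^2 = 9 ≡ 9 (mod 203)
3^4 ≡ 9^2 = 81 ≡ 81 (mod 203)
3^8 ≡ 81^2 = 6561 ≡ 65 (mod 203)
3^16 ≡ 65^2 = 4225 ≡ 165 (mod 203)
3^32 ≡ 165^2 = 27225 ≡ 23 (mod 203)
3^64 ≡ 23^2 = 529 ≡ 123 (mod 203)
101 = 64 + 32 + 4 + 1 in binary powers of 2.
So 3^101 ≡ 123 · 23 · 81 · 3 ≡ 89 (mod 203).
Squaring chain: 89; never reaches −1, so base 3 is a Miller–Rabin witness that 203 is composite.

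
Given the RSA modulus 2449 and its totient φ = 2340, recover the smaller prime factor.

31

φ(n) = (p−1)(q−1) = n − (p+q) + 1, so p + q = 2449 − 2340 + 1 = 110.
p and q are the roots of t² − 110t + 2449 = 0.
Discriminant: 110² − 4·2449 = 12100 − 9796 = 2304; √2304 = 48.
q = (110 − 48)/2 = 31, p = (110 + 48)/2 = 79.
Check: 31 · 79 = 2449.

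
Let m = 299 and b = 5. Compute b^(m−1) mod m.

64

5^1 ≡ 5 (mod 299)
5^2 ≡ 5^2 = 25 ≡ 25 (mod 299)
5^4 ≡ 25^2 = 625 ≡ 27 (mod 299)
5^8 ≡ 27^2 = 729 ≡ 131 (mod 299)
5^16 ≡ 131^2 = 17161 ≡ 118 (mod 299)
5^32 ≡ 118^2 = 13924 ≡ 170 (mod 299)
5^64 ≡ 170^2 = 28900 ≡ 196 (mod 299)
5^128 ≡ 196^2 = 38416 ≡ 144 (mod 299)
5^256 ≡ 144^2 = 20736 ≡ 105 (mod 299)
298 = 256 + 32 + 8 + 2 in binary powers of 2.
So 5^298 ≡ 105 · 170 · 131 · 25 ≡ 64 (mod 299).
Since 64 ≠ 1, base 5 is a Fermat witness: 299 is composite.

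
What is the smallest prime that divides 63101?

89

63101 is odd.
Digit sum 11, not divisible by 3.
Ends in 1: not divisible by 5.
7: 63101 = 7·9014 + 3
11: 63101 = 11·5736 + 5
13: 63101 = 13·4853 + 12
17: 63101 = 17·3711 + 14
19: 63101 = 19·3321 + 2
23: 63101 = 23·2743 + 12
29: 63101 = 29·2175 + 26
31: 63101 = 31·2035 + 16
37: 63101 = 37·1705 + 16
41: 63101 = 41·1539 + 2
43: 63101 = 43·1467 + 20
47: 63101 = 47·1342 + 27
53: 63101 = 53·1190 + 31
59: 63101 = 59·1069 + 30
61: 63101 = 61·1034 + 27
67: 63101 = 67·941 + 54
71: 63101 = 71·888 + 53
73: 63101 = 73·864 + 29
79: 63101 = 79·798 + 59
83: 63101 = 83·760 + 21
89: 63101 = 89·709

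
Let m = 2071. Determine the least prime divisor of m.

2071 is odd.
Digit sum 10, not divisible by 3.
Ends in 1: not divisible by 5.
7: 2071 = 7·295 + 6
11: 2071 = 11·188 + 3
13: 2071 = 13·159 + 4
17: 2071 = 17·121 + 14
19: 2071 = 19·109

19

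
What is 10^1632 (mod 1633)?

1605

10^1 ≡ 10 (mod 1633)
10^2 ≡ 10^2 = 100 ≡ 100 (mod 1633)
10^4 ≡ 100^2 = 10000 ≡ 202 (mod 1633)
10^8 ≡ 202^2 = 40804 ≡ 1612 (mod 1633)
10^16 ≡ 1612^2 = 2598544 ≡ 441 (mod 1633)
10^32 ≡ 441^2 = 194481 ≡ 154 (mod 1633)
10^64 ≡ 154^2 = 23716 ≡ 854 (mod 1633)
10^128 ≡ 854^2 = 729316 ≡ 998 (mod 1633)
10^256 ≡ 998^2 = 996004 ≡ 1507 (mod 1633)
10^512 ≡ 1507^2 = 2271049 ≡ 1179 (mod 1633)
10^1024 ≡ 1179^2 = 1390041 ≡ 358 (mod 1633)
1632 = 1024 + 512 + 64 + 32 in binary powers of 2.
So 10^1632 ≡ 358 · 1179 · 854 · 154 ≡ 1605 (mod 1633).
Since 1605 ≠ 1, base 10 is a Fermat witness: 1633 is composite.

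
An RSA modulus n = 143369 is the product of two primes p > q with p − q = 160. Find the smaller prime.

Since p = q + 160, we have 143369 = q(q + 160), so q² + 160q − 143369 = 0.
Discriminant: 160² + 4·143369 = 25600 + 573476 = 599076; √599076 = 774.
q = (−160 + 774)/2 = 307, and p = q + 160 = 467.
Check: 307 · 467 = 143369.

307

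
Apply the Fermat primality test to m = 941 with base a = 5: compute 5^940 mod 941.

5^1 ≡ 5 (mod 941)
5^2 ≡ 5^2 = 25 ≡ 25 (mod 941)
5^4 ≡ 25^2 = 625 ≡ 625 (mod 941)
5^8 ≡ 625^2 = 390625 ≡ 110 (mod 941)
5^16 ≡ 110^2 = 12100 ≡ 808 (mod 941)
5^32 ≡ 808^2 = 652864 ≡ 751 (mod 941)
5^64 ≡ 751^2 = 564001 ≡ 342 (mod 941)
5^128 ≡ 342^2 = 116964 ≡ 280 (mod 941)
5^256 ≡ 280^2 = 78400 ≡ 297 (mod 941)
5^512 ≡ 297^2 = 88209 ≡ 696 (mod 941)
940 = 512 + 256 + 128 + 32 + 8 + 4 in binary powers of 2.
So 5^940 ≡ 696 · 297 · 280 · 751 · 110 · 625 ≡ 1 (mod 941).
Since the result is 1, base 5 gives no evidence that 941 is composite.

1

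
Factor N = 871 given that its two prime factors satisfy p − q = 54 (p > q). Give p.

67

Since p = q + 54, we have 871 = q(q + 54), so q² + 54q − 871 = 0.
Discriminant: 54² + 4·871 = 2916 + 3484 = 6400; √6400 = 80.
q = (−54 + 80)/2 = 13, and p = q + 54 = 67.
Check: 13 · 67 = 871.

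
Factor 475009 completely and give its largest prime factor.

97

475009 = 59 · 8051
8051 = 83 · 97
97 is prime.
So 475009 = 59 · 83 · 97; the largest prime factor is 97.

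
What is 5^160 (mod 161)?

100

5^1 ≡ 5 (mod 161)
5^2 ≡ 5^2 = 25 ≡ 25 (mod 161)
5^4 ≡ 25^2 = 625 ≡ 142 (mod 161)
5^8 ≡ 142^2 = 20164 ≡ 39 (mod 161)
5^16 ≡ 39^2 = 1521 ≡ 72 (mod 161)
5^32 ≡ 72^2 = 5184 ≡ 32 (mod 161)
5^64 ≡ 32^2 = 1024 ≡ 58 (mod 161)
5^128 ≡ 58^2 = 3364 ≡ 144 (mod 161)
160 = 128 + 32 in binary powers of 2.
So 5^160 ≡ 144 · 32 ≡ 100 (mod 161).
Since 100 ≠ 1, base 5 is a Fermat witness: 161 is composite.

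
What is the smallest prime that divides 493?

17

493 is odd.
Digit sum 16, not divisible by 3.
Ends in 3: not divisible by 5.
7: 493 = 7·70 + 3
11: 493 = 11·44 + 9
13: 493 = 13·37 + 12
17: 493 = 17·29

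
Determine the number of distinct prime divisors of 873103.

873103 = 7 · 124729
124729 = 11 · 11339
11339 = 17 · 667
667 = 23 · 29
873103 = 7 · 11 · 17 · 23 · 29, which has 5 distinct prime factors.

5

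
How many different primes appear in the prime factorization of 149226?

6

149226 = 2 · 74613
74613 = 3 · 24871
24871 = 7 · 3553
3553 = 11 · 323
323 = 17 · 19
149226 = 2 · 3 · 7 · 11 · 17 · 19, which has 6 distinct prime factors.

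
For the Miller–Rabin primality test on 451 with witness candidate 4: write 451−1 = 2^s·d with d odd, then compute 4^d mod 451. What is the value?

451 − 1 = 450 = 2^1 · 225, so d = 225.
4^1 ≡ 4 (mod 451)
4^2 ≡ 4^2 = 16 ≡ 16 (mod 451)
4^4 ≡ 16^2 = 256 ≡ 256 (mod 451)
4^8 ≡ 256^2 = 65536 ≡ 141 (mod 451)
4^16 ≡ 141^2 = 19881 ≡ 37 (mod 451)
4^32 ≡ 37^2 = 1369 ≡ 16 (mod 451)
4^64 ≡ 16^2 = 256 ≡ 256 (mod 451)
4^128 ≡ 256^2 = 65536 ≡ 141 (mod 451)
225 = 128 + 64 + 32 + 1 in binary powers of 2.
So 4^225 ≡ 141 · 256 · 16 · 4 ≡ 122 (mod 451).
Squaring chain: 122; never reaches −1, so base 4 is a Miller–Rabin witness that 451 is composite.

122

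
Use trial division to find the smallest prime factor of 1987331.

43

1987331 is odd.
Digit sum 32, not divisible by 3.
Ends in 1: not divisible by 5.
7: 1987331 = 7·283904 + 3
11: 1987331 = 11·180666 + 5
13: 1987331 = 13·152871 + 8
17: 1987331 = 17·116901 + 14
19: 1987331 = 19·104596 + 7
23: 1987331 = 23·86405 + 16
29: 1987331 = 29·68528 + 19
31: 1987331 = 31·64107 + 14
37: 1987331 = 37·53711 + 24
41: 1987331 = 41·48471 + 20
43: 1987331 = 43·46217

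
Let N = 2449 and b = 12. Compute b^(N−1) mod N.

907

12^1 ≡ 12 (mod 2449)
12^2 ≡ 12^2 = 144 ≡ 144 (mod 2449)
12^4 ≡ 144^2 = 20736 ≡ 1144 (mod 2449)
12^8 ≡ 1144^2 = 1308736 ≡ 970 (mod 2449)
12^16 ≡ 970^2 = 940900 ≡ 484 (mod 2449)
12^32 ≡ 484^2 = 234256 ≡ 1601 (mod 2449)
12^64 ≡ 1601^2 = 2563201 ≡ 1547 (mod 2449)
12^128 ≡ 1547^2 = 2393209 ≡ 536 (mod 2449)
12^256 ≡ 536^2 = 287296 ≡ 763 (mod 2449)
12^512 ≡ 763^2 = 582169 ≡ 1756 (mod 2449)
12^1024 ≡ 1756^2 = 3083536 ≡ 245 (mod 2449)
12^2048 ≡ 245^2 = 60025 ≡ 1249 (mod 2449)
2448 = 2048 + 256 + 128 + 16 in binary powers of 2.
So 12^2448 ≡ 1249 · 763 · 536 · 484 ≡ 907 (mod 2449).
Since 907 ≠ 1, base 12 is a Fermat witness: 2449 is composite.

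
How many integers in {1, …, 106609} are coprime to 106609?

Factor: 106609 = 19 · 31 · 181.
φ(106609) = (19−1) · (31−1) · (181−1) = 18 · 30 · 180 = 97200.

97200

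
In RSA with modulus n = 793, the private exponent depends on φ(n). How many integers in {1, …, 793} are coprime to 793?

720

Factor: 793 = 13 · 61.
φ(793) = (13−1) · (61−1) = 12 · 60 = 720.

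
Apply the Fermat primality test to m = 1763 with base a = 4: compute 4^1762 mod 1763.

4^1 ≡ 4 (mod 1763)
4^2 ≡ 4^2 = 16 ≡ 16 (mod 1763)
4^4 ≡ 16^2 = 256 ≡ 256 (mod 1763)
4^8 ≡ 256^2 = 65536 ≡ 305 (mod 1763)
4^16 ≡ 305^2 = 93025 ≡ 1349 (mod 1763)
4^32 ≡ 1349^2 = 1819801 ≡ 385 (mod 1763)
4^64 ≡ 385^2 = 148225 ≡ 133 (mod 1763)
4^128 ≡ 133^2 = 17689 ≡ 59 (mod 1763)
4^256 ≡ 59^2 = 3481 ≡ 1718 (mod 1763)
4^512 ≡ 1718^2 = 2951524 ≡ 262 (mod 1763)
4^1024 ≡ 262^2 = 68644 ≡ 1650 (mod 1763)
1762 = 1024 + 512 + 128 + 64 + 32 + 2 in binary powers of 2.
So 4^1762 ≡ 1650 · 262 · 59 · 133 · 385 · 16 ≡ 508 (mod 1763).
Since 508 ≠ 1, base 4 is a Fermat witness: 1763 is composite.

508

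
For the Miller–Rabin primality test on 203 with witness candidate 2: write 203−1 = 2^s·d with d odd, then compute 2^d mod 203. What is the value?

137

203 − 1 = 202 = 2^1 · 101, so d = 101.
2^1 ≡ 2 (mod 203)
2^2 ≡ 2^2 = 4 ≡ 4 (mod 203)
2^4 ≡ 4^2 = 16 ≡ 16 (mod 203)
2^8 ≡ 16^2 = 256 ≡ 53 (mod 203)
2^16 ≡ 53^2 = 2809 ≡ 170 (mod 203)
2^32 ≡ 170^2 = 28900 ≡ 74 (mod 203)
2^64 ≡ 74^2 = 5476 ≡ 198 (mod 203)
101 = 64 + 32 + 4 + 1 in binary powers of 2.
So 2^101 ≡ 198 · 74 · 16 · 2 ≡ 137 (mod 203).
Squaring chain: 137; never reaches −1, so base 2 is a Miller–Rabin witness that 203 is composite.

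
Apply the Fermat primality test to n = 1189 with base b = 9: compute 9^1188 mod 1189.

575

9^1 ≡ 9 (mod 1189)
9^2 ≡ 9^2 = 81 ≡ 81 (mod 1189)
9^4 ≡ 81^2 = 6561 ≡ 616 (mod 1189)
9^8 ≡ 616^2 = 379456 ≡ 165 (mod 1189)
9^16 ≡ 165^2 = 27225 ≡ 1067 (mod 1189)
9^32 ≡ 1067^2 = 1138489 ≡ 616 (mod 1189)
9^64 ≡ 616^2 = 379456 ≡ 165 (mod 1189)
9^128 ≡ 165^2 = 27225 ≡ 1067 (mod 1189)
9^256 ≡ 1067^2 = 1138489 ≡ 616 (mod 1189)
9^512 ≡ 616^2 = 379456 ≡ 165 (mod 1189)
9^1024 ≡ 165^2 = 27225 ≡ 1067 (mod 1189)
1188 = 1024 + 128 + 32 + 4 in binary powers of 2.
So 9^1188 ≡ 1067 · 1067 · 616 · 616 ≡ 575 (mod 1189).
Since 575 ≠ 1, base 9 is a Fermat witness: 1189 is composite.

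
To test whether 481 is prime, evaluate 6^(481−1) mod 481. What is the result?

6^1 ≡ 6 (mod 481)
6^2 ≡ 6^2 = 36 ≡ 36 (mod 481)
6^4 ≡ 36^2 = 1296 ≡ 334 (mod 481)
6^8 ≡ 334^2 = 111556 ≡ 445 (mod 481)
6^16 ≡ 445^2 = 198025 ≡ 334 (mod 481)
6^32 ≡ 334^2 = 111556 ≡ 445 (mod 481)
6^64 ≡ 445^2 = 198025 ≡ 334 (mod 481)
6^128 ≡ 334^2 = 111556 ≡ 445 (mod 481)
6^256 ≡ 445^2 = 198025 ≡ 334 (mod 481)
480 = 256 + 128 + 64 + 32 in binary powers of 2.
So 6^480 ≡ 334 · 445 · 334 · 445 ≡ 1 (mod 481).
Since the result is 1, base 6 gives no evidence that 481 is composite.

1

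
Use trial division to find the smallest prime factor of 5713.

5713 is odd.
Digit sum 16, not divisible by 3.
Ends in 3: not divisible by 5.
7: 5713 = 7·816 + 1
11: 5713 = 11·519 + 4
13: 5713 = 13·439 + 6
17: 5713 = 17·336 + 1
19: 5713 = 19·300 + 13
23: 5713 = 23·248 + 9
29: 5713 = 29·197

29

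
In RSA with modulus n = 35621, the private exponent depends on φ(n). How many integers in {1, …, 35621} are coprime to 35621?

Factor: 35621 = 179 · 199.
φ(35621) = (179−1) · (199−1) = 178 · 198 = 35244.

35244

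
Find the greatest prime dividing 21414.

21414 = 2 · 10707
10707 = 3 · 3569
3569 = 43 · 83
83 is prime.
So 21414 = 2 · 3 · 43 · 83; the largest prime factor is 83.

83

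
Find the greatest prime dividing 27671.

27671 = 7 · 3953
3953 = 59 · 67
67 is prime.
So 27671 = 7 · 59 · 67; the largest prime factor is 67.

67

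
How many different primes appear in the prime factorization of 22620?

22620 = 2^2 · 5655
5655 = 3 · 1885
1885 = 5 · 377
377 = 13 · 29
22620 = 2^2 · 3 · 5 · 13 · 29, which has 5 distinct prime factors.

5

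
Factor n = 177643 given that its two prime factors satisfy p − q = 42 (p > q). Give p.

Since p = q + 42, we have 177643 = q(q + 42), so q² + 42q − 177643 = 0.
Discriminant: 42² + 4·177643 = 1764 + 710572 = 712336; √712336 = 844.
q = (−42 + 844)/2 = 401, and p = q + 42 = 443.
Check: 401 · 443 = 177643.

443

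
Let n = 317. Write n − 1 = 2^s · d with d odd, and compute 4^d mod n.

317 − 1 = 316 = 2^2 · 79, so d = 79.
4^1 ≡ 4 (mod 317)
4^2 ≡ 4^2 = 16 ≡ 16 (mod 317)
4^4 ≡ 16^2 = 256 ≡ 256 (mod 317)
4^8 ≡ 256^2 = 65536 ≡ 234 (mod 317)
4^16 ≡ 234^2 = 54756 ≡ 232 (mod 317)
4^32 ≡ 232^2 = 53824 ≡ 251 (mod 317)
4^64 ≡ 251^2 = 63001 ≡ 235 (mod 317)
79 = 64 + 8 + 4 + 2 + 1 in binary powers of 2.
So 4^79 ≡ 235 · 234 · 256 · 16 · 4 ≡ 316 (mod 317).
Since 4^d ≡ 316 (mod 317), base 4 does not prove 317 composite.

316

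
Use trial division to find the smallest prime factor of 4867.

4867 is odd.
Digit sum 25, not divisible by 3.
Ends in 7: not divisible by 5.
7: 4867 = 7·695 + 2
11: 4867 = 11·442 + 5
13: 4867 = 13·374 + 5
17: 4867 = 17·286 + 5
19: 4867 = 19·256 + 3
23: 4867 = 23·211 + 14
29: 4867 = 29·167 + 24
31: 4867 = 31·157

31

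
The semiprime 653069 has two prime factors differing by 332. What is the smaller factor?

659

Since p = q + 332, we have 653069 = q(q + 332), so q² + 332q − 653069 = 0.
Discriminant: 332² + 4·653069 = 110224 + 2612276 = 2722500; √2722500 = 1650.
q = (−332 + 1650)/2 = 659, and p = q + 332 = 991.
Check: 659 · 991 = 653069.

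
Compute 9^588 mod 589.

140

9^1 ≡ 9 (mod 589)
9^2 ≡ 9^2 = 81 ≡ 81 (mod 589)
9^4 ≡ 81^2 = 6561 ≡ 82 (mod 589)
9^8 ≡ 82^2 = 6724 ≡ 245 (mod 589)
9^16 ≡ 245^2 = 60025 ≡ 536 (mod 589)
9^32 ≡ 536^2 = 287296 ≡ 453 (mod 589)
9^64 ≡ 453^2 = 205209 ≡ 237 (mod 589)
9^128 ≡ 237^2 = 56169 ≡ 214 (mod 589)
9^256 ≡ 214^2 = 45796 ≡ 443 (mod 589)
9^512 ≡ 443^2 = 196249 ≡ 112 (mod 589)
588 = 512 + 64 + 8 + 4 in binary powers of 2.
So 9^588 ≡ 112 · 237 · 245 · 82 ≡ 140 (mod 589).
Since 140 ≠ 1, base 9 is a Fermat witness: 589 is composite.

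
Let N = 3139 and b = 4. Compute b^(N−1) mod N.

446

4^1 ≡ 4 (mod 3139)
4^2 ≡ 4^2 = 16 ≡ 16 (mod 3139)
4^4 ≡ 16^2 = 256 ≡ 256 (mod 3139)
4^8 ≡ 256^2 = 65536 ≡ 2756 (mod 3139)
4^16 ≡ 2756^2 = 7595536 ≡ 2295 (mod 3139)
4^32 ≡ 2295^2 = 5267025 ≡ 2922 (mod 3139)
4^64 ≡ 2922^2 = 8538084 ≡ 4 (mod 3139)
4^128 ≡ 4^2 = 16 ≡ 16 (mod 3139)
4^256 ≡ 16^2 = 256 ≡ 256 (mod 3139)
4^512 ≡ 256^2 = 65536 ≡ 2756 (mod 3139)
4^1024 ≡ 2756^2 = 7595536 ≡ 2295 (mod 3139)
4^2048 ≡ 2295^2 = 5267025 ≡ 2922 (mod 3139)
3138 = 2048 + 1024 + 64 + 2 in binary powers of 2.
So 4^3138 ≡ 2922 · 2295 · 4 · 16 ≡ 446 (mod 3139).
Since 446 ≠ 1, base 4 is a Fermat witness: 3139 is composite.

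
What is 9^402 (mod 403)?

9^1 ≡ 9 (mod 403)
9^2 ≡ 9^2 = 81 ≡ 81 (mod 403)
9^4 ≡ 81^2 = 6561 ≡ 113 (mod 403)
9^8 ≡ 113^2 = 12769 ≡ 276 (mod 403)
9^16 ≡ 276^2 = 76176 ≡ 9 (mod 403)
9^32 ≡ 9^2 = 81 ≡ 81 (mod 403)
9^64 ≡ 81^2 = 6561 ≡ 113 (mod 403)
9^128 ≡ 113^2 = 12769 ≡ 276 (mod 403)
9^256 ≡ 276^2 = 76176 ≡ 9 (mod 403)
402 = 256 + 128 + 16 + 2 in binary powers of 2.
So 9^402 ≡ 9 · 276 · 9 · 81 ≡ 157 (mod 403).
Since 157 ≠ 1, base 9 is a Fermat witness: 403 is composite.

157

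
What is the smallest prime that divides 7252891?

53

7252891 is odd.
Digit sum 34, not divisible by 3.
Ends in 1: not divisible by 5.
7: 7252891 = 7·1036127 + 2
11: 7252891 = 11·659353 + 8
13: 7252891 = 13·557914 + 9
17: 7252891 = 17·426640 + 11
19: 7252891 = 19·381731 + 2
23: 7252891 = 23·315343 + 2
29: 7252891 = 29·250099 + 20
31: 7252891 = 31·233964 + 7
37: 7252891 = 37·196024 + 3
41: 7252891 = 41·176899 + 32
43: 7252891 = 43·168671 + 38
47: 7252891 = 47·154316 + 39
53: 7252891 = 53·136847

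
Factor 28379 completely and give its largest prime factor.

28379 = 13 · 2183
2183 = 37 · 59
59 is prime.
So 28379 = 13 · 37 · 59; the largest prime factor is 59.

59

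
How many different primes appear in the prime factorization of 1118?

1118 = 2 · 559
559 = 13 · 43
1118 = 2 · 13 · 43, which has 3 distinct prime factors.

3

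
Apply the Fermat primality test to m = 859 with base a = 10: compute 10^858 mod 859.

1

10^1 ≡ 10 (mod 859)
10^2 ≡ 10^2 = 100 ≡ 100 (mod 859)
10^4 ≡ 100^2 = 10000 ≡ 551 (mod 859)
10^8 ≡ 551^2 = 303601 ≡ 374 (mod 859)
10^16 ≡ 374^2 = 139876 ≡ 718 (mod 859)
10^32 ≡ 718^2 = 515524 ≡ 124 (mod 859)
10^64 ≡ 124^2 = 15376 ≡ 773 (mod 859)
10^128 ≡ 773^2 = 597529 ≡ 524 (mod 859)
10^256 ≡ 524^2 = 274576 ≡ 555 (mod 859)
10^512 ≡ 555^2 = 308025 ≡ 503 (mod 859)
858 = 512 + 256 + 64 + 16 + 8 + 2 in binary powers of 2.
So 10^858 ≡ 503 · 555 · 773 · 718 · 374 · 100 ≡ 1 (mod 859).
Since the result is 1, base 10 gives no evidence that 859 is composite.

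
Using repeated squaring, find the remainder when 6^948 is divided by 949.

6^1 ≡ 6 (mod 949)
6^2 ≡ 6^2 = 36 ≡ 36 (mod 949)
6^4 ≡ 36^2 = 1296 ≡ 347 (mod 949)
6^8 ≡ 347^2 = 120409 ≡ 835 (mod 949)
6^16 ≡ 835^2 = 697225 ≡ 659 (mod 949)
6^32 ≡ 659^2 = 434281 ≡ 588 (mod 949)
6^64 ≡ 588^2 = 345744 ≡ 308 (mod 949)
6^128 ≡ 308^2 = 94864 ≡ 913 (mod 949)
6^256 ≡ 913^2 = 833569 ≡ 347 (mod 949)
6^512 ≡ 347^2 = 120409 ≡ 835 (mod 949)
948 = 512 + 256 + 128 + 32 + 16 + 4 in binary powers of 2.
So 6^948 ≡ 835 · 347 · 913 · 588 · 659 · 347 ≡ 300 (mod 949).
Since 300 ≠ 1, base 6 is a Fermat witness: 949 is composite.

300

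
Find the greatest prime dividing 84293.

84293 = 11 · 7663
7663 = 79 · 97
97 is prime.
So 84293 = 11 · 79 · 97; the largest prime factor is 97.

97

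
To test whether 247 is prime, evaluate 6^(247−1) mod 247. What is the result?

64

6^1 ≡ 6 (mod 247)
6^2 ≡ 6^2 = 36 ≡ 36 (mod 247)
6^4 ≡ 36^2 = 1296 ≡ 61 (mod 247)
6^8 ≡ 61^2 = 3721 ≡ 16 (mod 247)
6^16 ≡ 16^2 = 256 ≡ 9 (mod 247)
6^32 ≡ 9^2 = 81 ≡ 81 (mod 247)
6^64 ≡ 81^2 = 6561 ≡ 139 (mod 247)
6^128 ≡ 139^2 = 19321 ≡ 55 (mod 247)
246 = 128 + 64 + 32 + 16 + 4 + 2 in binary powers of 2.
So 6^246 ≡ 55 · 139 · 81 · 9 · 61 · 36 ≡ 64 (mod 247).
Since 64 ≠ 1, base 6 is a Fermat witness: 247 is composite.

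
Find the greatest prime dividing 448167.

79

448167 = 3 · 149389
149389 = 31 · 4819
4819 = 61 · 79
79 is prime.
So 448167 = 3 · 31 · 61 · 79; the largest prime factor is 79.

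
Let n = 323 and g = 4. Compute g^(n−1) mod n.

101

4^1 ≡ 4 (mod 323)
4^2 ≡ 4^2 = 16 ≡ 16 (mod 323)
4^4 ≡ 16^2 = 256 ≡ 256 (mod 323)
4^8 ≡ 256^2 = 65536 ≡ 290 (mod 323)
4^16 ≡ 290^2 = 84100 ≡ 120 (mod 323)
4^32 ≡ 120^2 = 14400 ≡ 188 (mod 323)
4^64 ≡ 188^2 = 35344 ≡ 137 (mod 323)
4^128 ≡ 137^2 = 18769 ≡ 35 (mod 323)
4^256 ≡ 35^2 = 1225 ≡ 256 (mod 323)
322 = 256 + 64 + 2 in binary powers of 2.
So 4^322 ≡ 256 · 137 · 16 ≡ 101 (mod 323).
Since 101 ≠ 1, base 4 is a Fermat witness: 323 is composite.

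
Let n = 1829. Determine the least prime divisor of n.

1829 is odd.
Digit sum 20, not divisible by 3.
Ends in 9: not divisible by 5.
7: 1829 = 7·261 + 2
11: 1829 = 11·166 + 3
13: 1829 = 13·140 + 9
17: 1829 = 17·107 + 10
19: 1829 = 19·96 + 5
23: 1829 = 23·79 + 12
29: 1829 = 29·63 + 2
31: 1829 = 31·59

31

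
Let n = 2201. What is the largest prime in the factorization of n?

71

2201 = 31 · 71
71 is prime.
So 2201 = 31 · 71; the largest prime factor is 71.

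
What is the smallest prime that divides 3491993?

71

3491993 is odd.
Digit sum 38, not divisible by 3.
Ends in 3: not divisible by 5.
7: 3491993 = 7·498856 + 1
11: 3491993 = 11·317453 + 10
13: 3491993 = 13·268614 + 11
17: 3491993 = 17·205411 + 6
19: 3491993 = 19·183789 + 2
23: 3491993 = 23·151825 + 18
29: 3491993 = 29·120413 + 16
31: 3491993 = 31·112644 + 29
37: 3491993 = 37·94378 + 7
41: 3491993 = 41·85170 + 23
43: 3491993 = 43·81209 + 6
47: 3491993 = 47·74297 + 34
53: 3491993 = 53·65886 + 35
59: 3491993 = 59·59186 + 19
61: 3491993 = 61·57245 + 48
67: 3491993 = 67·52119 + 20
71: 3491993 = 71·49183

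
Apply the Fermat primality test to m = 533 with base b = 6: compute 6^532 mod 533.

6^1 ≡ 6 (mod 533)
6^2 ≡ 6^2 = 36 ≡ 36 (mod 533)
6^4 ≡ 36^2 = 1296 ≡ 230 (mod 533)
6^8 ≡ 230^2 = 52900 ≡ 133 (mod 533)
6^16 ≡ 133^2 = 17689 ≡ 100 (mod 533)
6^32 ≡ 100^2 = 10000 ≡ 406 (mod 533)
6^64 ≡ 406^2 = 164836 ≡ 139 (mod 533)
6^128 ≡ 139^2 = 19321 ≡ 133 (mod 533)
6^256 ≡ 133^2 = 17689 ≡ 100 (mod 533)
6^512 ≡ 100^2 = 10000 ≡ 406 (mod 533)
532 = 512 + 16 + 4 in binary powers of 2.
So 6^532 ≡ 406 · 100 · 230 ≡ 373 (mod 533).
Since 373 ≠ 1, base 6 is a Fermat witness: 533 is composite.

373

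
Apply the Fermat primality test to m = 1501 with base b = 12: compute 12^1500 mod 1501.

12^1 ≡ 12 (mod 1501)
12^2 ≡ 12^2 = 144 ≡ 144 (mod 1501)
12^4 ≡ 144^2 = 20736 ≡ 1223 (mod 1501)
12^8 ≡ 1223^2 = 1495729 ≡ 733 (mod 1501)
12^16 ≡ 733^2 = 537289 ≡ 1432 (mod 1501)
12^32 ≡ 1432^2 = 2050624 ≡ 258 (mod 1501)
12^64 ≡ 258^2 = 66564 ≡ 520 (mod 1501)
12^128 ≡ 520^2 = 270400 ≡ 220 (mod 1501)
12^256 ≡ 220^2 = 48400 ≡ 368 (mod 1501)
12^512 ≡ 368^2 = 135424 ≡ 334 (mod 1501)
12^1024 ≡ 334^2 = 111556 ≡ 482 (mod 1501)
1500 = 1024 + 256 + 128 + 64 + 16 + 8 + 4 in binary powers of 2.
So 12^1500 ≡ 482 · 368 · 220 · 520 · 1432 · 733 · 1223 ≡ 571 (mod 1501).
Since 571 ≠ 1, base 12 is a Fermat witness: 1501 is composite.

571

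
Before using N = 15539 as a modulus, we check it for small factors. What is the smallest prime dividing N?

41

15539 is odd.
Digit sum 23, not divisible by 3.
Ends in 9: not divisible by 5.
7: 15539 = 7·2219 + 6
11: 15539 = 11·1412 + 7
13: 15539 = 13·1195 + 4
17: 15539 = 17·914 + 1
19: 15539 = 19·817 + 16
23: 15539 = 23·675 + 14
29: 15539 = 29·535 + 24
31: 15539 = 31·501 + 8
37: 15539 = 37·419 + 36
41: 15539 = 41·379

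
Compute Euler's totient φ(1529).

1380

Factor: 1529 = 11 · 139.
φ(1529) = (11−1) · (139−1) = 10 · 138 = 1380.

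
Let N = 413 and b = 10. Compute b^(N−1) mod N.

10^1 ≡ 10 (mod 413)
10^2 ≡ 10^2 = 100 ≡ 100 (mod 413)
10^4 ≡ 100^2 = 10000 ≡ 88 (mod 413)
10^8 ≡ 88^2 = 7744 ≡ 310 (mod 413)
10^16 ≡ 310^2 = 96100 ≡ 284 (mod 413)
10^32 ≡ 284^2 = 80656 ≡ 121 (mod 413)
10^64 ≡ 121^2 = 14641 ≡ 186 (mod 413)
10^128 ≡ 186^2 = 34596 ≡ 317 (mod 413)
10^256 ≡ 317^2 = 100489 ≡ 130 (mod 413)
412 = 256 + 128 + 16 + 8 + 4 in binary powers of 2.
So 10^412 ≡ 130 · 317 · 284 · 310 · 88 ≡ 186 (mod 413).
Since 186 ≠ 1, base 10 is a Fermat witness: 413 is composite.

186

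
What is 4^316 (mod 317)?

1

4^1 ≡ 4 (mod 317)
4^2 ≡ 4^2 = 16 ≡ 16 (mod 317)
4^4 ≡ 16^2 = 256 ≡ 256 (mod 317)
4^8 ≡ 256^2 = 65536 ≡ 234 (mod 317)
4^16 ≡ 234^2 = 54756 ≡ 232 (mod 317)
4^32 ≡ 232^2 = 53824 ≡ 251 (mod 317)
4^64 ≡ 251^2 = 63001 ≡ 235 (mod 317)
4^128 ≡ 235^2 = 55225 ≡ 67 (mod 317)
4^256 ≡ 67^2 = 4489 ≡ 51 (mod 317)
316 = 256 + 32 + 16 + 8 + 4 in binary powers of 2.
So 4^316 ≡ 51 · 251 · 232 · 234 · 256 ≡ 1 (mod 317).
Since the result is 1, base 4 gives no evidence that 317 is composite.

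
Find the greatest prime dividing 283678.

283678 = 2 · 141839
141839 = 29 · 4891
4891 = 67 · 73
73 is prime.
So 283678 = 2 · 29 · 67 · 73; the largest prime factor is 73.

73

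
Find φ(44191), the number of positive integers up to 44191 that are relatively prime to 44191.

Factor: 44191 = 7 · 59 · 107.
φ(44191) = (7−1) · (59−1) · (107−1) = 6 · 58 · 106 = 36888.

36888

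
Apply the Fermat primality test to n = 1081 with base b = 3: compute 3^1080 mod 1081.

3^1 ≡ 3 (mod 1081)
3^2 ≡ 3^2 = 9 ≡ 9 (mod 1081)
3^4 ≡ 9^2 = 81 ≡ 81 (mod 1081)
3^8 ≡ 81^2 = 6561 ≡ 75 (mod 1081)
3^16 ≡ 75^2 = 5625 ≡ 220 (mod 1081)
3^32 ≡ 220^2 = 48400 ≡ 836 (mod 1081)
3^64 ≡ 836^2 = 698896 ≡ 570 (mod 1081)
3^128 ≡ 570^2 = 324900 ≡ 600 (mod 1081)
3^256 ≡ 600^2 = 360000 ≡ 27 (mod 1081)
3^512 ≡ 27^2 = 729 ≡ 729 (mod 1081)
3^1024 ≡ 729^2 = 531441 ≡ 670 (mod 1081)
1080 = 1024 + 32 + 16 + 8 in binary powers of 2.
So 3^1080 ≡ 670 · 836 · 220 · 75 ≡ 768 (mod 1081).
Since 768 ≠ 1, base 3 is a Fermat witness: 1081 is composite.

768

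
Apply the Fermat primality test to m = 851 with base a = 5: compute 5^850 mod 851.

5^1 ≡ 5 (mod 851)
5^2 ≡ 5^2 = 25 ≡ 25 (mod 851)
5^4 ≡ 25^2 = 625 ≡ 625 (mod 851)
5^8 ≡ 625^2 = 390625 ≡ 16 (mod 851)
5^16 ≡ 16^2 = 256 ≡ 256 (mod 851)
5^32 ≡ 256^2 = 65536 ≡ 9 (mod 851)
5^64 ≡ 9^2 = 81 ≡ 81 (mod 851)
5^128 ≡ 81^2 = 6561 ≡ 604 (mod 851)
5^256 ≡ 604^2 = 364816 ≡ 588 (mod 851)
5^512 ≡ 588^2 = 345744 ≡ 238 (mod 851)
850 = 512 + 256 + 64 + 16 + 2 in binary powers of 2.
So 5^850 ≡ 238 · 588 · 81 · 256 · 25 ≡ 818 (mod 851).
Since 818 ≠ 1, base 5 is a Fermat witness: 851 is composite.

818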